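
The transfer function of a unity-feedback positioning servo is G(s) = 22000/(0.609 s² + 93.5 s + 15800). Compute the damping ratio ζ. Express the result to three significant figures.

ζ ≈ 0.477

Dividing through by 0.609: denominator becomes s² + 153.5 s + 25940.
So ω_n = √25940 = 161 rad/s and ζ = 153.5/(2·161) = 0.477.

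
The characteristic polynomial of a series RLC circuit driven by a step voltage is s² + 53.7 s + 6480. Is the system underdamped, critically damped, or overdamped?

a² − 4b = 53.7² − 4·6480 < 0 (complex roots); the system is underdamped.

underdamped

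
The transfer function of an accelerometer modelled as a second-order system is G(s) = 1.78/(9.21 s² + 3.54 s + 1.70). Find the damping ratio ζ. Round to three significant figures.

ζ ≈ 0.447

Dividing through by 9.21: denominator becomes s² + 0.3844 s + 0.1846.
So ω_n = √0.1846 = 0.430 rad/s and ζ = 0.3844/(2·0.430) = 0.447.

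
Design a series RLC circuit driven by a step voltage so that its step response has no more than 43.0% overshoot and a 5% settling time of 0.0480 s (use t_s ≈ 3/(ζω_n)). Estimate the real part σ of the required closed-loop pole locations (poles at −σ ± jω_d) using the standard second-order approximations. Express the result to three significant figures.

The settling-time spec alone fixes σ = ζω_n = 3/t_s = 3/0.0480 = 62.5.
(Overshoot then fixes ζ = 0.259 and hence ω_d = σ·√(1−ζ²)/ζ = 233 rad/s.)

σ ≈ 62.5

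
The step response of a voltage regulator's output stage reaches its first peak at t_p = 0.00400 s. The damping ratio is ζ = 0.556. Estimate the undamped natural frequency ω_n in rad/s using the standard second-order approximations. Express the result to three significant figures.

ω_n ≈ 945 rad/s

Peak time t_p = π/ω_d, so ω_d = π/t_p = π/0.00400 = 785 rad/s.
ω_n = ω_d/√(1−ζ²) = 785/√0.691 = 945 rad/s.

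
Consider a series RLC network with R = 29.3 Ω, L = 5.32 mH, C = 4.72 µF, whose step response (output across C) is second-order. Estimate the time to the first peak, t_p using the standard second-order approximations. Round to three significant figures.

For a series RLC circuit (capacitor voltage as output), ω_n = 1/√(LC) = 1/√(5.32 mH · 4.72 µF) = 6310 rad/s.
ζ = (R/2)·√(C/L) = (29.3/2)·√(4.72 µF/5.32 mH) = 0.436.
ω_d = 6310·√(1 − 0.436²) = 5680 rad/s. t_p = π/ω_d = 0.000553 s.

t_p ≈ 0.000553 s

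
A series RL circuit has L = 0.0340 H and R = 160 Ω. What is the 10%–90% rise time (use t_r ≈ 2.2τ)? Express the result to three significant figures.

τ = L/R = 0.0340/160 = 0.000213 s.
t_r ≈ 2.2τ = 0.000468 s.

t_r ≈ 0.000468 s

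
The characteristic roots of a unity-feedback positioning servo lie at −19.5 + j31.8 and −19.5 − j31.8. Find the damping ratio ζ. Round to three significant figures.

The poles are at −σ ± jω_d with σ = 19.5 and ω_d = 31.8, so ω_n = √(σ²+ω_d²) = 37.3 rad/s and ζ = σ/ω_n = 0.523.

ζ ≈ 0.523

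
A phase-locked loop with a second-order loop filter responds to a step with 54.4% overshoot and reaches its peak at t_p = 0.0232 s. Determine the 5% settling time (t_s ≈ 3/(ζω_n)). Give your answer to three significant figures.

The overshoot fixes ζ = −ln(OS)/√(π²+ln²(OS)) = 0.190.
t_p = π/ω_d ⇒ ω_d = 135 rad/s; then ω_n = ω_d/√(1−ζ²) = 138 rad/s.
t_s ≈ 3/(ζω_n) = 3/(0.190·138) = 0.114 s.

t_s ≈ 0.114 s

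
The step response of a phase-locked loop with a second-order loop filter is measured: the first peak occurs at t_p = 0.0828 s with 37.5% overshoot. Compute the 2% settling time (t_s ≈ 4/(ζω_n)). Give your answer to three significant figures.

t_s ≈ 0.338 s

The overshoot fixes ζ = −ln(OS)/√(π²+ln²(OS)) = 0.298.
t_p = π/ω_d ⇒ ω_d = 37.9 rad/s; then ω_n = ω_d/√(1−ζ²) = 39.7 rad/s.
t_s ≈ 4/(ζω_n) = 4/(0.298·39.7) = 0.338 s.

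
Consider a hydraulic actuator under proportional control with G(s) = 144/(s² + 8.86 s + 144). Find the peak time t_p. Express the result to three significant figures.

Comparing the denominator to s² + 2ζω_n s + ω_n²: ω_n = √144 = 12.0 rad/s, and 2ζω_n = 8.86 so ζ = 8.86/(2·12.0) = 0.369.
The damped frequency ω_d = ω_n√(1−ζ²) = 11.2 rad/s. Then t_p = π/ω_d = 0.282 s.

t_p ≈ 0.282 s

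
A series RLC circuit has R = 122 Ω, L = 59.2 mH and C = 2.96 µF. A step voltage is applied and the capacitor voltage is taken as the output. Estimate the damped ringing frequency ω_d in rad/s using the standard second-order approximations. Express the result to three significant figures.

For a series RLC circuit (capacitor voltage as output), ω_n = 1/√(LC) = 1/√(59.2 mH · 2.96 µF) = 2390 rad/s.
ζ = (R/2)·√(C/L) = (122/2)·√(2.96 µF/59.2 mH) = 0.431.
The damped frequency ω_d = ω_n√(1−ζ²) = 2160 rad/s.

ω_d ≈ 2160 rad/s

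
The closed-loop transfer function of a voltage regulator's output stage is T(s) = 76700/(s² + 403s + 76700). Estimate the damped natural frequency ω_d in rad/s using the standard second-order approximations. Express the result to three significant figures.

ω_d ≈ 190 rad/s

Comparing the denominator to s² + 2ζω_n s + ω_n²: ω_n = √76700 = 277 rad/s, and 2ζω_n = 403 so ζ = 403/(2·277) = 0.728.
ω_d = 277·√(1 − 0.728²) = 190 rad/s.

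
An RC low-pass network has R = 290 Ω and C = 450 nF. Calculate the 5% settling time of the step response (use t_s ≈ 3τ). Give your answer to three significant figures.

τ = RC = 290 × 450 nF = 0.000131 s.
t_s ≈ 3τ = 0.000392 s.

t_s ≈ 0.000392 s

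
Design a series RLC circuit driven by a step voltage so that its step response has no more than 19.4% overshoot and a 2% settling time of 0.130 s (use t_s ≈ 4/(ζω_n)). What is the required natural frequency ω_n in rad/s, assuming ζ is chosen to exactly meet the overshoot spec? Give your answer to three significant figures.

From %OS = 100·exp(−πζ/√(1−ζ²)), invert to get ζ = −ln(OS)/√(π² + ln²(OS)) with OS = 0.194.
−ln 0.194 = 1.640, so ζ = 1.640/√(π² + 2.689) = 0.463.
Then ω_n = 4/(ζ t_s) = 4/(0.463 × 0.130) = 66.5 rad/s.

ω_n ≈ 66.5 rad/s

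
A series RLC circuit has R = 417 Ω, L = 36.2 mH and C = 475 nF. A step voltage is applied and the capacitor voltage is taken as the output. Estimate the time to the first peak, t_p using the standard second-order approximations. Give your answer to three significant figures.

t_p ≈ 0.000629 s

For a series RLC circuit (capacitor voltage as output), ω_n = 1/√(LC) = 1/√(36.2 mH · 475 nF) = 7630 rad/s.
ζ = (R/2)·√(C/L) = (417/2)·√(475 nF/36.2 mH) = 0.755.
ω_d = 7630·√(1 − 0.755²) = 5000 rad/s. t_p = π/ω_d = 0.000629 s.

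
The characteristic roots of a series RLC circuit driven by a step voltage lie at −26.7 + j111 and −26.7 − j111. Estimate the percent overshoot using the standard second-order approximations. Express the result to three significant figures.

|pole| = ω_n = √(26.7² + 111²) = 114 rad/s; ζ = cos θ = σ/ω_n = 0.234.
Overshoot: exp(−π·0.234/√(1−0.234²)) = 0.470, i.e. 47.0%.

%OS ≈ 47.0%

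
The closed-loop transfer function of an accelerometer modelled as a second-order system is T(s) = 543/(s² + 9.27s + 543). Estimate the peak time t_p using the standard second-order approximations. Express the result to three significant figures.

t_p ≈ 0.138 s

Matching coefficients with s² + 2ζω_n s + ω_n² gives ω_n² = 543 ⇒ ω_n = 23.3 rad/s, and ζ = 9.27/(2ω_n) = 0.199.
ω_d = ω_n√(1−ζ²) = 22.8 rad/s. Then t_p = π/ω_d = 0.138 s.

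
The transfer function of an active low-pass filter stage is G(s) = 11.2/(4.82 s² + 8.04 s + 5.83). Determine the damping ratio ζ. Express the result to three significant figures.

Dividing through by 4.82: denominator becomes s² + 1.668 s + 1.210.
So ω_n = √1.210 = 1.10 rad/s and ζ = 1.668/(2·1.10) = 0.758.

ζ ≈ 0.758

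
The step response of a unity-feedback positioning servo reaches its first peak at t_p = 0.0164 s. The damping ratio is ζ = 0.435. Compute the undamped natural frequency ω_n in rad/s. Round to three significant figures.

ω_n ≈ 213 rad/s

Peak time t_p = π/ω_d, so ω_d = π/t_p = π/0.0164 = 192 rad/s.
ω_n = ω_d/√(1−ζ²) = 192/√0.811 = 213 rad/s.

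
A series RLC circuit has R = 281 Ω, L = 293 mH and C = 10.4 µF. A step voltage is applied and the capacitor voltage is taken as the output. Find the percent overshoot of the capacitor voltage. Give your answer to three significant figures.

For a series RLC circuit (capacitor voltage as output), ω_n = 1/√(LC) = 1/√(293 mH · 10.4 µF) = 573 rad/s.
ζ = (R/2)·√(C/L) = (281/2)·√(10.4 µF/293 mH) = 0.837.
Overshoot: exp(−π·0.837/√(1−0.837²)) = 0.00818, i.e. 0.818%.

%OS ≈ 0.818%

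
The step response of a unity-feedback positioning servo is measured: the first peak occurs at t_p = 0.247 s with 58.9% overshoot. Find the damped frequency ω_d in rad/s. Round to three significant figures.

t_p = π/ω_d, so ω_d = π/0.247 = 12.7 rad/s.

ω_d ≈ 12.7 rad/s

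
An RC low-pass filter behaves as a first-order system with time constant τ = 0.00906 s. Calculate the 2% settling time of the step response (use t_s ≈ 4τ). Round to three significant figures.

t_s ≈ 4τ = 0.0362 s.

t_s ≈ 0.0362 s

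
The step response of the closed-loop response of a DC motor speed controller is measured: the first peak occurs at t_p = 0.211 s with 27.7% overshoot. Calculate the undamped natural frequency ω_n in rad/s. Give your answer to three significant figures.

From the overshoot, ζ = −ln(OS)/√(π²+ln²(OS)) = 0.378.
From t_p = π/ω_d, ω_d = π/0.211 = 14.9 rad/s, so ω_n = ω_d/√(1−ζ²) = 16.1 rad/s.

ω_n ≈ 16.1 rad/s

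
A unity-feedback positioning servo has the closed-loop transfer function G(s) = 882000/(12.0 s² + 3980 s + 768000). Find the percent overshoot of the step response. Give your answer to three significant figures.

%OS ≈ 6.54%

Dividing through by 12.0: denominator becomes s² + 331.7 s + 64000.
So ω_n = √64000 = 253 rad/s and ζ = 331.7/(2·253) = 0.656.
%OS = 100 e^{−πζ/√(1−ζ²)} with ζ = 0.656 gives 6.54%.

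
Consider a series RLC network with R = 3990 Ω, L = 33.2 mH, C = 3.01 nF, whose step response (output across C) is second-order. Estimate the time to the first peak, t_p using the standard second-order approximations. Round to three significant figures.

t_p ≈ 0.0000393 s

For a series RLC circuit (capacitor voltage as output), ω_n = 1/√(LC) = 1/√(33.2 mH · 3.01 nF) = 100000 rad/s.
ζ = (R/2)·√(C/L) = (3990/2)·√(3.01 nF/33.2 mH) = 0.601.
The damped frequency ω_d = ω_n√(1−ζ²) = 80000 rad/s. t_p = π/ω_d = 0.0000393 s.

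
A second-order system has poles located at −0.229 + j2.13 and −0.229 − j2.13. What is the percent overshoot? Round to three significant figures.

%OS ≈ 71.3%

With σ = 0.229, ω_d = 2.13: ω_n = √(σ²+ω_d²) = 2.14 rad/s, ζ = σ/ω_n = 0.107.
Overshoot: exp(−π·0.107/√(1−0.107²)) = 0.713, i.e. 71.3%.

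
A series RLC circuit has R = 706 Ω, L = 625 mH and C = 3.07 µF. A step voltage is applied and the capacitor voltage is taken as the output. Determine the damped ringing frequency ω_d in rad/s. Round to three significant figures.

ω_d ≈ 450 rad/s

For a series RLC circuit (capacitor voltage as output), ω_n = 1/√(LC) = 1/√(625 mH · 3.07 µF) = 722 rad/s.
ζ = (R/2)·√(C/L) = (706/2)·√(3.07 µF/625 mH) = 0.782.
ω_d = ω_n√(1−ζ²) = 450 rad/s.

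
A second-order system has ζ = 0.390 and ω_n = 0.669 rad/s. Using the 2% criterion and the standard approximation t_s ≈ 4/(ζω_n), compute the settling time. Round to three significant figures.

t_s ≈ 15.3 s

t_s ≈ 4/(ζω_n) = 4/(0.390 × 0.669) = 15.3 s.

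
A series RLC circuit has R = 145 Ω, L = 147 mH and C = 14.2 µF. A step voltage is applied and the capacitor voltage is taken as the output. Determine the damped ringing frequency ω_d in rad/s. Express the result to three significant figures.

For a series RLC circuit (capacitor voltage as output), ω_n = 1/√(LC) = 1/√(147 mH · 14.2 µF) = 692 rad/s.
ζ = (R/2)·√(C/L) = (145/2)·√(14.2 µF/147 mH) = 0.713.
ω_d = 692·√(1 − 0.713²) = 486 rad/s.

ω_d ≈ 486 rad/s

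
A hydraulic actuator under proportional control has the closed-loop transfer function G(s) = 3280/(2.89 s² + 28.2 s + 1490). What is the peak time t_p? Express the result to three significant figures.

t_p ≈ 0.142 s

Dividing through by 2.89: denominator becomes s² + 9.758 s + 515.6.
So ω_n = √515.6 = 22.7 rad/s and ζ = 9.758/(2·22.7) = 0.215.
The damped frequency ω_d = ω_n√(1−ζ²) = 22.2 rad/s. t_p = π/ω_d = 0.142 s.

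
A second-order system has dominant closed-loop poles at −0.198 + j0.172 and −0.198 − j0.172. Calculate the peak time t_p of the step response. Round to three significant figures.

t_p = π/ω_d with ω_d = 0.172 (the imaginary part), so t_p = 18.3 s.

t_p ≈ 18.3 s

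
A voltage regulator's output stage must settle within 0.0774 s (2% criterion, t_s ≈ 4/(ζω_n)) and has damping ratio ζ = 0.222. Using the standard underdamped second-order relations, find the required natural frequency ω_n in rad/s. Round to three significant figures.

ω_n ≈ 233 rad/s

Rearranging t_s ≈ 4/(ζω_n) gives ω_n = 4/(ζ·t_s) = 4/(0.222 × 0.0774) = 233 rad/s.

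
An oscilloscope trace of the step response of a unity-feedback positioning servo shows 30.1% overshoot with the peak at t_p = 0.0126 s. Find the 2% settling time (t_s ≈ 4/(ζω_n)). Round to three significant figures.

The overshoot fixes ζ = −ln(OS)/√(π²+ln²(OS)) = 0.357.
From t_p = π/ω_d, ω_d = π/0.0126 = 249 rad/s, so ω_n = ω_d/√(1−ζ²) = 267 rad/s.
t_s ≈ 4/(ζω_n) = 4/(0.357·267) = 0.0420 s.

t_s ≈ 0.0420 s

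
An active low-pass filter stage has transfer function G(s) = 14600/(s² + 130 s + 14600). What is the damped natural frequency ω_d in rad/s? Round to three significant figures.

Matching coefficients with s² + 2ζω_n s + ω_n² gives ω_n² = 14600 ⇒ ω_n = 121 rad/s, and ζ = 130/(2ω_n) = 0.538.
ω_d = 121·√(1 − 0.538²) = 102 rad/s.

ω_d ≈ 102 rad/s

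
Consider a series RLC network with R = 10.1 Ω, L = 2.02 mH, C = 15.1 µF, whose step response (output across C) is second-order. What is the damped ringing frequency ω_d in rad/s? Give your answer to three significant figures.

For a series RLC circuit (capacitor voltage as output), ω_n = 1/√(LC) = 1/√(2.02 mH · 15.1 µF) = 5730 rad/s.
ζ = (R/2)·√(C/L) = (10.1/2)·√(15.1 µF/2.02 mH) = 0.437.
ω_d = ω_n√(1−ζ²) = 5150 rad/s.

ω_d ≈ 5150 rad/s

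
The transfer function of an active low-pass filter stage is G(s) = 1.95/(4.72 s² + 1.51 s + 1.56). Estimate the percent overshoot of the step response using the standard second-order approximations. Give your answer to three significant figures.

%OS ≈ 40.3%

Dividing through by 4.72: denominator becomes s² + 0.3199 s + 0.3305.
So ω_n = √0.3305 = 0.575 rad/s and ζ = 0.3199/(2·0.575) = 0.278.
%OS = 100 e^{−πζ/√(1−ζ²)} with ζ = 0.278 gives 40.3%.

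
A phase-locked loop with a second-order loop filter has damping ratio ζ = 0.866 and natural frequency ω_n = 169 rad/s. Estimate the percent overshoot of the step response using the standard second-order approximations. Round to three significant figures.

For an underdamped second-order system, %OS = 100·exp(−πζ/√(1−ζ²)).
πζ/√(1−ζ²) = π·0.866/√(1−0.750) = 5.441, so %OS = 100·e^(−5.441) = 0.434%.

%OS ≈ 0.434%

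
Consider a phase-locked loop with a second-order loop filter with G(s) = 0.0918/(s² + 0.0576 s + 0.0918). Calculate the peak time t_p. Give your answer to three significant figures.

t_p ≈ 10.4 s

Comparing the denominator to s² + 2ζω_n s + ω_n²: ω_n = √0.0918 = 0.303 rad/s, and 2ζω_n = 0.0576 so ζ = 0.0576/(2·0.303) = 0.0951.
ω_d = 0.303·√(1 − 0.0951²) = 0.302 rad/s. Then t_p = π/ω_d = 10.4 s.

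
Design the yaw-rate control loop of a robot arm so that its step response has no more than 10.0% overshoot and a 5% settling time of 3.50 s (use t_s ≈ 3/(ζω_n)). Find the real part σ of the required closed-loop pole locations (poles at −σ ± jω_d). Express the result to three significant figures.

σ ≈ 0.857

The settling-time spec alone fixes σ = ζω_n = 3/t_s = 3/3.50 = 0.857.
(Overshoot then fixes ζ = 0.591 and hence ω_d = σ·√(1−ζ²)/ζ = 1.17 rad/s.)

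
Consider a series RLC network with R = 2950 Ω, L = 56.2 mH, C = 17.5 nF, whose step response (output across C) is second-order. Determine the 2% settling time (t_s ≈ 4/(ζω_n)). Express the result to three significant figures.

t_s ≈ 0.000152 s

For a series RLC circuit (capacitor voltage as output), ω_n = 1/√(LC) = 1/√(56.2 mH · 17.5 nF) = 31900 rad/s.
ζ = (R/2)·√(C/L) = (2950/2)·√(17.5 nF/56.2 mH) = 0.823.
t_s ≈ 4/(ζω_n) = 0.000152 s.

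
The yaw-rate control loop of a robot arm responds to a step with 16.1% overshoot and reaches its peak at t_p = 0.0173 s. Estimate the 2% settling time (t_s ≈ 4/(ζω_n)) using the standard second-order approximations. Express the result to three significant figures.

The overshoot fixes ζ = −ln(OS)/√(π²+ln²(OS)) = 0.503.
From t_p = π/ω_d, ω_d = π/0.0173 = 182 rad/s, so ω_n = ω_d/√(1−ζ²) = 210 rad/s.
t_s ≈ 4/(ζω_n) = 4/(0.503·210) = 0.0379 s.

t_s ≈ 0.0379 s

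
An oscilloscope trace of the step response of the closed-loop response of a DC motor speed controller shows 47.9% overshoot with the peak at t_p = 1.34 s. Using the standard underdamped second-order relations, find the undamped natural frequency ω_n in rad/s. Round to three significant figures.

ζ from %OS: ζ = |ln 0.479|/√(π²+ln²0.479) = 0.228.
t_p = π/ω_d ⇒ ω_d = 2.34 rad/s; then ω_n = ω_d/√(1−ζ²) = 2.41 rad/s.

ω_n ≈ 2.41 rad/s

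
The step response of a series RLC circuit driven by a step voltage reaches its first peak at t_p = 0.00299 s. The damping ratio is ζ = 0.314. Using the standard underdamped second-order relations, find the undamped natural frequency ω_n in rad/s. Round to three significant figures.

Peak time t_p = π/ω_d, so ω_d = π/t_p = π/0.00299 = 1050 rad/s.
ω_n = ω_d/√(1−ζ²) = 1050/√0.901 = 1110 rad/s.

ω_n ≈ 1110 rad/s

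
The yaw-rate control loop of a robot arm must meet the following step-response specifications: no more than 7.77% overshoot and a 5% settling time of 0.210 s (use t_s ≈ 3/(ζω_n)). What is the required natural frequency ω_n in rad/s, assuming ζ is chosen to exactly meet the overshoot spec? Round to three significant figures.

ω_n ≈ 22.6 rad/s

Inverting the overshoot relation: ζ = |ln 0.0777|/√(π² + ln²0.0777) = 0.631.
From t_s ≈ 3/(ζω_n): ω_n = 3/(ζ·t_s) = 3/(0.631·0.210) = 22.6 rad/s.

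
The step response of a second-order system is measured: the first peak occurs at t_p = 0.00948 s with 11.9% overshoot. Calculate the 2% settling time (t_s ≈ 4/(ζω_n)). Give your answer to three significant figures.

From the overshoot, ζ = −ln(OS)/√(π²+ln²(OS)) = 0.561.
t_p = π/ω_d ⇒ ω_d = 331 rad/s; then ω_n = ω_d/√(1−ζ²) = 400 rad/s.
t_s ≈ 4/(ζω_n) = 4/(0.561·400) = 0.0178 s.

t_s ≈ 0.0178 s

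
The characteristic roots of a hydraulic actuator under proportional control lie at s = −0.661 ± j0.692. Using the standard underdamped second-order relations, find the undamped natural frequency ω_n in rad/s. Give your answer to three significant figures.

With σ = 0.661, ω_d = 0.692: ω_n = √(σ²+ω_d²) = 0.957 rad/s, ζ = σ/ω_n = 0.691.

ω_n ≈ 0.957 rad/s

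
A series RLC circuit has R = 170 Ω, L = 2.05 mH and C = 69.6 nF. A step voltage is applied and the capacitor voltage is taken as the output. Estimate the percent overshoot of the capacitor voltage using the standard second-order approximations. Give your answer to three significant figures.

For a series RLC circuit (capacitor voltage as output), ω_n = 1/√(LC) = 1/√(2.05 mH · 69.6 nF) = 83700 rad/s.
ζ = (R/2)·√(C/L) = (170/2)·√(69.6 nF/2.05 mH) = 0.495.
%OS = 100 e^{−πζ/√(1−ζ²)} with ζ = 0.495 gives 16.7%.

%OS ≈ 16.7%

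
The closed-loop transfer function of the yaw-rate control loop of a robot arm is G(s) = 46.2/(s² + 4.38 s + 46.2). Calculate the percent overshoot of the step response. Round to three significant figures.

Comparing the denominator to s² + 2ζω_n s + ω_n²: ω_n = √46.2 = 6.80 rad/s, and 2ζω_n = 4.38 so ζ = 4.38/(2·6.80) = 0.322.
%OS = 100 e^{−πζ/√(1−ζ²)} with ζ = 0.322 gives 34.3%.

%OS ≈ 34.3%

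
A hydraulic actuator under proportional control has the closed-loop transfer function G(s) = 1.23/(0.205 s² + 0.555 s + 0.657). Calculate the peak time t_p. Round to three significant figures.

Dividing through by 0.205: denominator becomes s² + 2.707 s + 3.205.
So ω_n = √3.205 = 1.79 rad/s and ζ = 2.707/(2·1.79) = 0.756.
The damped frequency ω_d = ω_n√(1−ζ²) = 1.17 rad/s. t_p = π/ω_d = 2.68 s.

t_p ≈ 2.68 s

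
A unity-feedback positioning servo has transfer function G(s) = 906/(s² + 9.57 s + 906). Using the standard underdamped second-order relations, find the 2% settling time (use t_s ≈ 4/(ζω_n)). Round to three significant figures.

ω_n = √906 = 30.1 rad/s; ζ = 9.57/(2·30.1) = 0.159.
t_s ≈ 4/(ζω_n) = 4/(0.159·30.1) = 0.836 s.

t_s ≈ 0.836 s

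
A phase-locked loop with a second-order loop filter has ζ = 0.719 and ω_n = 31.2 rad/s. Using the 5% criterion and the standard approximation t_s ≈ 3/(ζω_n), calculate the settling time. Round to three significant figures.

t_s ≈ 0.134 s

t_s ≈ 3/(ζω_n) = 3/(0.719 × 31.2) = 0.134 s.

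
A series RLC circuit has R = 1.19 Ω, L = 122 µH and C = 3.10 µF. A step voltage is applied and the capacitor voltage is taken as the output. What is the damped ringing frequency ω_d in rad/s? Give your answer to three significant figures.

For a series RLC circuit (capacitor voltage as output), ω_n = 1/√(LC) = 1/√(122 µH · 3.10 µF) = 51400 rad/s.
ζ = (R/2)·√(C/L) = (1.19/2)·√(3.10 µF/122 µH) = 0.0948.
The damped frequency ω_d = ω_n√(1−ζ²) = 51200 rad/s.

ω_d ≈ 51200 rad/s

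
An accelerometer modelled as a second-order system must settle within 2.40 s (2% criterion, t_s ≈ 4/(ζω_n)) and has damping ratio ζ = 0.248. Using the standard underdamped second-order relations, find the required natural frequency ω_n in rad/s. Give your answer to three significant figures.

ω_n ≈ 6.72 rad/s

Rearranging t_s ≈ 4/(ζω_n) gives ω_n = 4/(ζ·t_s) = 4/(0.248 × 2.40) = 6.72 rad/s.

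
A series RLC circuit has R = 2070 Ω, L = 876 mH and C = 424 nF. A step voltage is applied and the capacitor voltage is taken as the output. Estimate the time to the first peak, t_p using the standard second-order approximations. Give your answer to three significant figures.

For a series RLC circuit (capacitor voltage as output), ω_n = 1/√(LC) = 1/√(876 mH · 424 nF) = 1640 rad/s.
ζ = (R/2)·√(C/L) = (2070/2)·√(424 nF/876 mH) = 0.720.
ω_d = ω_n√(1−ζ²) = 1140 rad/s. t_p = π/ω_d = 0.00276 s.

t_p ≈ 0.00276 s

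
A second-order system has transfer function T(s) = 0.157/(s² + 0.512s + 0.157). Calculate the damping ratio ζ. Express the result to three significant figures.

ω_n = √0.157 = 0.396 rad/s; ζ = 0.512/(2·0.396) = 0.646.

ζ ≈ 0.646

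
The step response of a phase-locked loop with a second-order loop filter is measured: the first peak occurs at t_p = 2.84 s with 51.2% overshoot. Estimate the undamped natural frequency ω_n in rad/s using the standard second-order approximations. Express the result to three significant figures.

ω_n ≈ 1.13 rad/s

From the overshoot, ζ = −ln(OS)/√(π²+ln²(OS)) = 0.208.
t_p = π/ω_d ⇒ ω_d = 1.11 rad/s; then ω_n = ω_d/√(1−ζ²) = 1.13 rad/s.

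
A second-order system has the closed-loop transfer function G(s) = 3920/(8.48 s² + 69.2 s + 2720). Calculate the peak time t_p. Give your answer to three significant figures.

Dividing through by 8.48: denominator becomes s² + 8.160 s + 320.8.
So ω_n = √320.8 = 17.9 rad/s and ζ = 8.160/(2·17.9) = 0.228.
ω_d = 17.9·√(1 − 0.228²) = 17.4 rad/s. t_p = π/ω_d = 0.180 s.

t_p ≈ 0.180 s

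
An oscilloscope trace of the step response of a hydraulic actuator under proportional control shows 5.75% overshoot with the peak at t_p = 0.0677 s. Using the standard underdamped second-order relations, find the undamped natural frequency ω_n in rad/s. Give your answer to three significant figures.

The overshoot fixes ζ = −ln(OS)/√(π²+ln²(OS)) = 0.673.
t_p = π/ω_d ⇒ ω_d = 46.4 rad/s; then ω_n = ω_d/√(1−ζ²) = 62.7 rad/s.

ω_n ≈ 62.7 rad/s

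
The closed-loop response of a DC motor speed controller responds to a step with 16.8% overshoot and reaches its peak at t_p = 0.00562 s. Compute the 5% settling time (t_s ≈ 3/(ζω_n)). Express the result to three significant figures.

t_s ≈ 0.00945 s

ζ from %OS: ζ = |ln 0.168|/√(π²+ln²0.168) = 0.494.
From t_p = π/ω_d, ω_d = π/0.00562 = 559 rad/s, so ω_n = ω_d/√(1−ζ²) = 643 rad/s.
t_s ≈ 3/(ζω_n) = 3/(0.494·643) = 0.00945 s.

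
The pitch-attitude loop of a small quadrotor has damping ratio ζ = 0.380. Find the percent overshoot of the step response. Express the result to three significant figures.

%OS ≈ 27.5%

For an underdamped second-order system, %OS = 100·exp(−πζ/√(1−ζ²)).
πζ/√(1−ζ²) = π·0.380/√(1−0.144) = 1.291, so %OS = 100·e^(−1.291) = 27.5%.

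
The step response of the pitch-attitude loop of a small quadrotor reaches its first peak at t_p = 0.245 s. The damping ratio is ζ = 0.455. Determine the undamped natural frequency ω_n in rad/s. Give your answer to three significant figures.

Peak time t_p = π/ω_d, so ω_d = π/t_p = π/0.245 = 12.8 rad/s.
ω_n = ω_d/√(1−ζ²) = 12.8/√0.793 = 14.4 rad/s.

ω_n ≈ 14.4 rad/s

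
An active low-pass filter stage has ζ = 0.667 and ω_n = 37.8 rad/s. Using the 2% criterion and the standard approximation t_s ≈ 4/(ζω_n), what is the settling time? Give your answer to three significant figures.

t_s ≈ 4/(ζω_n) = 4/(0.667 × 37.8) = 0.159 s.

t_s ≈ 0.159 s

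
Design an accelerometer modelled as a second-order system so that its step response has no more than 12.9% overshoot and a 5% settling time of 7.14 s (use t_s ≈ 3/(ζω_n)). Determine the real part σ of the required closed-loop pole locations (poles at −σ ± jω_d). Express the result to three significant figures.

The settling-time spec alone fixes σ = ζω_n = 3/t_s = 3/7.14 = 0.420.
(Overshoot then fixes ζ = 0.546 and hence ω_d = σ·√(1−ζ²)/ζ = 0.645 rad/s.)

σ ≈ 0.420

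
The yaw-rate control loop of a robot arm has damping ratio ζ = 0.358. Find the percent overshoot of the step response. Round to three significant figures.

%OS ≈ 30.0%

For an underdamped second-order system, %OS = 100·exp(−πζ/√(1−ζ²)).
πζ/√(1−ζ²) = π·0.358/√(1−0.128) = 1.205, so %OS = 100·e^(−1.205) = 30.0%.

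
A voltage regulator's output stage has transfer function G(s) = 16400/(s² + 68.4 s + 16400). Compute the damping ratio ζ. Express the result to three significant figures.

Comparing the denominator to s² + 2ζω_n s + ω_n²: ω_n = √16400 = 128 rad/s, and 2ζω_n = 68.4 so ζ = 68.4/(2·128) = 0.267.

ζ ≈ 0.267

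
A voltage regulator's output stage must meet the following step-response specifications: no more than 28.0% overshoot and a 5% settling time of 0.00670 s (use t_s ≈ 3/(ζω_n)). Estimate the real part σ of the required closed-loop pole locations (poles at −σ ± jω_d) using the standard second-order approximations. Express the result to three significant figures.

The settling-time spec alone fixes σ = ζω_n = 3/t_s = 3/0.00670 = 448.
(Overshoot then fixes ζ = 0.376 and hence ω_d = σ·√(1−ζ²)/ζ = 1110 rad/s.)

σ ≈ 448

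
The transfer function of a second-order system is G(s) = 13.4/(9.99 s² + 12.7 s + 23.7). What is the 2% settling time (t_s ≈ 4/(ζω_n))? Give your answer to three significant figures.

Dividing through by 9.99: denominator becomes s² + 1.271 s + 2.372.
So ω_n = √2.372 = 1.54 rad/s and ζ = 1.271/(2·1.54) = 0.413.
t_s ≈ 4/(ζω_n) = 6.29 s.

t_s ≈ 6.29 s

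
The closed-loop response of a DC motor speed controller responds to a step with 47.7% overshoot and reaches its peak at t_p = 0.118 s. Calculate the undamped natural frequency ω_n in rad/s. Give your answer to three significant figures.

ζ from %OS: ζ = |ln 0.477|/√(π²+ln²0.477) = 0.229.
t_p = π/ω_d ⇒ ω_d = 26.6 rad/s; then ω_n = ω_d/√(1−ζ²) = 27.4 rad/s.

ω_n ≈ 27.4 rad/s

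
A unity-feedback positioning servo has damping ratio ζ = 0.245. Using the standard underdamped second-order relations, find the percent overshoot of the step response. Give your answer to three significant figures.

For an underdamped second-order system, %OS = 100·exp(−πζ/√(1−ζ²)).
πζ/√(1−ζ²) = π·0.245/√(1−0.0600) = 0.7939, so %OS = 100·e^(−0.7939) = 45.2%.

%OS ≈ 45.2%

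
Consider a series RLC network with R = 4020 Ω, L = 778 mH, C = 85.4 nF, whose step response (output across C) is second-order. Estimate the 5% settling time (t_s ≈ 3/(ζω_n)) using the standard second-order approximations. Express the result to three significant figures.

t_s ≈ 0.00116 s

For a series RLC circuit (capacitor voltage as output), ω_n = 1/√(LC) = 1/√(778 mH · 85.4 nF) = 3880 rad/s.
ζ = (R/2)·√(C/L) = (4020/2)·√(85.4 nF/778 mH) = 0.666.
t_s ≈ 3/(ζω_n) = 0.00116 s.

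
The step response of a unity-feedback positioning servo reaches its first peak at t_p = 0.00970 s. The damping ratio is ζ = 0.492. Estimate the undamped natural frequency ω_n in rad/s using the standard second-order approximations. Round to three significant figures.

ω_n ≈ 372 rad/s

Peak time t_p = π/ω_d, so ω_d = π/t_p = π/0.00970 = 324 rad/s.
ω_n = ω_d/√(1−ζ²) = 324/√0.758 = 372 rad/s.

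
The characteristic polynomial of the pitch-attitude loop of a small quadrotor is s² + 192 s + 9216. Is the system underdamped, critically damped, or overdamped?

a² − 4b = 192² − 4·9216 = 0 (repeated real root); the system is critically damped.

critically damped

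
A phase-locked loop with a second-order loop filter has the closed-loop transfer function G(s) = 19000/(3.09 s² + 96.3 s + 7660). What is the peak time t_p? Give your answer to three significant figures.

Dividing through by 3.09: denominator becomes s² + 31.17 s + 2479.
So ω_n = √2479 = 49.8 rad/s and ζ = 31.17/(2·49.8) = 0.313.
ω_d = 49.8·√(1 − 0.313²) = 47.3 rad/s. t_p = π/ω_d = 0.0664 s.

t_p ≈ 0.0664 s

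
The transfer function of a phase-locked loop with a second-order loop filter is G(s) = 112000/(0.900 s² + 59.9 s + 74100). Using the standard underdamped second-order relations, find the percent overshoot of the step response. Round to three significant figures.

Dividing through by 0.900: denominator becomes s² + 66.56 s + 82330.
So ω_n = √82330 = 287 rad/s and ζ = 66.56/(2·287) = 0.116.
%OS = 100·exp(−πζ/√(1−ζ²)) = 69.3%.

%OS ≈ 69.3%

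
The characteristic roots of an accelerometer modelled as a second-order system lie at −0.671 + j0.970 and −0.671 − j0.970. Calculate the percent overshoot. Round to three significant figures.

%OS ≈ 11.4%

The poles are at −σ ± jω_d with σ = 0.671 and ω_d = 0.970, so ω_n = √(σ²+ω_d²) = 1.18 rad/s and ζ = σ/ω_n = 0.569.
%OS = 100 e^{−πζ/√(1−ζ²)} with ζ = 0.569 gives 11.4%.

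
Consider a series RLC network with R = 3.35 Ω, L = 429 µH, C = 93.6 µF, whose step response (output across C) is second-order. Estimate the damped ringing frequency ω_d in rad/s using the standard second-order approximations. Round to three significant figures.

For a series RLC circuit (capacitor voltage as output), ω_n = 1/√(LC) = 1/√(429 µH · 93.6 µF) = 4990 rad/s.
ζ = (R/2)·√(C/L) = (3.35/2)·√(93.6 µF/429 µH) = 0.782.
ω_d = 4990·√(1 − 0.782²) = 3110 rad/s.

ω_d ≈ 3110 rad/s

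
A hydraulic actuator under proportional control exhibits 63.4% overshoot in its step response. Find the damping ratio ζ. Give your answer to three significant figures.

ζ ≈ 0.144

Inverting the overshoot relation: ζ = |ln 0.634|/√(π² + ln²0.634) = 0.144.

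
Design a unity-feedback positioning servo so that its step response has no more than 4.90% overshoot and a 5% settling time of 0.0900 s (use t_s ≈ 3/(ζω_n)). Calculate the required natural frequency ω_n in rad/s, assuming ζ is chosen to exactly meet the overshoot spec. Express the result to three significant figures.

ζ = −ln(OS)/√(π² + (ln OS)²). With OS = 0.0490, ln OS = −3.016 and ζ = 3.016/4.355 = 0.693.
From t_s ≈ 3/(ζω_n): ω_n = 3/(ζ·t_s) = 3/(0.693·0.0900) = 48.1 rad/s.

ω_n ≈ 48.1 rad/s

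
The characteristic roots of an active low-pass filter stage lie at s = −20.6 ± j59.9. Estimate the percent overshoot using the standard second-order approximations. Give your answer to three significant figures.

|pole| = ω_n = √(20.6² + 59.9²) = 63.3 rad/s; ζ = cos θ = σ/ω_n = 0.325.
Overshoot: exp(−π·0.325/√(1−0.325²)) = 0.339, i.e. 33.9%.

%OS ≈ 33.9%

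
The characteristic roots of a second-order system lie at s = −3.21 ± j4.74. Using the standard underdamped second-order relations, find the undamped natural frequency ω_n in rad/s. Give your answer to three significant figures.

The poles are at −σ ± jω_d with σ = 3.21 and ω_d = 4.74, so ω_n = √(σ²+ω_d²) = 5.72 rad/s and ζ = σ/ω_n = 0.561.

ω_n ≈ 5.72 rad/s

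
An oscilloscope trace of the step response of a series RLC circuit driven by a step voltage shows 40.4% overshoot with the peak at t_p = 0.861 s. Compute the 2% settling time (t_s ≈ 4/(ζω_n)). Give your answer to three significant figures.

ζ from %OS: ζ = |ln 0.404|/√(π²+ln²0.404) = 0.277.
From t_p = π/ω_d, ω_d = π/0.861 = 3.65 rad/s, so ω_n = ω_d/√(1−ζ²) = 3.80 rad/s.
t_s ≈ 4/(ζω_n) = 4/(0.277·3.80) = 3.80 s.

t_s ≈ 3.80 s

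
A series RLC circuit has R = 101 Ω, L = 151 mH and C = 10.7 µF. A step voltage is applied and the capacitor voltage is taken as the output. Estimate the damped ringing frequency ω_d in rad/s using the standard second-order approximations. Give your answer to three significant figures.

For a series RLC circuit (capacitor voltage as output), ω_n = 1/√(LC) = 1/√(151 mH · 10.7 µF) = 787 rad/s.
ζ = (R/2)·√(C/L) = (101/2)·√(10.7 µF/151 mH) = 0.425.
The damped frequency ω_d = ω_n√(1−ζ²) = 712 rad/s.

ω_d ≈ 712 rad/s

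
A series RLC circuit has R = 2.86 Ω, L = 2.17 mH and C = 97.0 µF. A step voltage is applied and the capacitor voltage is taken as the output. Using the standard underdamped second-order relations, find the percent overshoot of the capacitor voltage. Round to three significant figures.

For a series RLC circuit (capacitor voltage as output), ω_n = 1/√(LC) = 1/√(2.17 mH · 97.0 µF) = 2180 rad/s.
ζ = (R/2)·√(C/L) = (2.86/2)·√(97.0 µF/2.17 mH) = 0.302.
%OS = 100·exp(−πζ/√(1−ζ²)) = 36.9%.

%OS ≈ 36.9%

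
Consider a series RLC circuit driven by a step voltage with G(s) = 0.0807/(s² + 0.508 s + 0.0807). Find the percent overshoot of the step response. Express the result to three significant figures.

ω_n = √0.0807 = 0.284 rad/s; ζ = 0.508/(2·0.284) = 0.894.
Overshoot: exp(−π·0.894/√(1−0.894²)) = 0.00189, i.e. 0.189%.

%OS ≈ 0.189%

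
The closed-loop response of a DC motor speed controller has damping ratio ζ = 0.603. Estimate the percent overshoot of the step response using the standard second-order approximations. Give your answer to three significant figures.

%OS ≈ 9.30%

For an underdamped second-order system, %OS = 100·exp(−πζ/√(1−ζ²)).
πζ/√(1−ζ²) = π·0.603/√(1−0.364) = 2.375, so %OS = 100·e^(−2.375) = 9.30%.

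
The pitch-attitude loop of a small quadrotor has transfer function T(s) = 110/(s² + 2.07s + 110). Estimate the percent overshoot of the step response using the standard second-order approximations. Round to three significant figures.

%OS ≈ 73.2%

Comparing the denominator to s² + 2ζω_n s + ω_n²: ω_n = √110 = 10.5 rad/s, and 2ζω_n = 2.07 so ζ = 2.07/(2·10.5) = 0.0987.
Overshoot: exp(−π·0.0987/√(1−0.0987²)) = 0.732, i.e. 73.2%.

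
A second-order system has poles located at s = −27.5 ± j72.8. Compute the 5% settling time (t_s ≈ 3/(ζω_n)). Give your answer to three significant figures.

For poles at −σ ± jω_d, ζω_n = σ = 27.5, so t_s ≈ 3/σ = 0.109 s.

t_s ≈ 0.109 s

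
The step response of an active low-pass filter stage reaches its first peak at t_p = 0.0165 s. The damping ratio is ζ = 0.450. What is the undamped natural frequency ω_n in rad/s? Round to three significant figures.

ω_n ≈ 213 rad/s

Peak time t_p = π/ω_d, so ω_d = π/t_p = π/0.0165 = 190 rad/s.
ω_n = ω_d/√(1−ζ²) = 190/√0.797 = 213 rad/s.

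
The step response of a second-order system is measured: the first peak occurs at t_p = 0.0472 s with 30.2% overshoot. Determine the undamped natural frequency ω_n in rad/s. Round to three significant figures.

The overshoot fixes ζ = −ln(OS)/√(π²+ln²(OS)) = 0.356.
t_p = π/ω_d ⇒ ω_d = 66.6 rad/s; then ω_n = ω_d/√(1−ζ²) = 71.2 rad/s.

ω_n ≈ 71.2 rad/s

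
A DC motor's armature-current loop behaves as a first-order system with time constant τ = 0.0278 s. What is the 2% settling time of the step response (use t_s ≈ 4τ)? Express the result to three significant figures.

t_s ≈ 4τ = 0.111 s.

t_s ≈ 0.111 s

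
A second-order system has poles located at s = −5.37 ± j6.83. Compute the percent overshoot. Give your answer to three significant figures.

The poles are at −σ ± jω_d with σ = 5.37 and ω_d = 6.83, so ω_n = √(σ²+ω_d²) = 8.69 rad/s and ζ = σ/ω_n = 0.618.
%OS = 100 e^{−πζ/√(1−ζ²)} with ζ = 0.618 gives 8.46%.

%OS ≈ 8.46%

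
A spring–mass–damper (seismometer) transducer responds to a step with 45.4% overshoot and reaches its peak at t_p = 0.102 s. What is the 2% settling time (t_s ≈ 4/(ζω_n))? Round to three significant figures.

From the overshoot, ζ = −ln(OS)/√(π²+ln²(OS)) = 0.244.
From t_p = π/ω_d, ω_d = π/0.102 = 30.8 rad/s, so ω_n = ω_d/√(1−ζ²) = 31.8 rad/s.
t_s ≈ 4/(ζω_n) = 4/(0.244·31.8) = 0.517 s.

t_s ≈ 0.517 s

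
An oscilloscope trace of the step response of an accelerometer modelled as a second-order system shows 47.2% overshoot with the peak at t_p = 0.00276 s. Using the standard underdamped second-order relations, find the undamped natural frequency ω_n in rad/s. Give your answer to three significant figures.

The overshoot fixes ζ = −ln(OS)/√(π²+ln²(OS)) = 0.232.
From t_p = π/ω_d, ω_d = π/0.00276 = 1140 rad/s, so ω_n = ω_d/√(1−ζ²) = 1170 rad/s.

ω_n ≈ 1170 rad/s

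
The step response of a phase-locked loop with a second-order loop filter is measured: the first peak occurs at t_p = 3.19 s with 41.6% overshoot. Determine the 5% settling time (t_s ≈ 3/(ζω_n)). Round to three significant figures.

t_s ≈ 10.9 s

ζ from %OS: ζ = |ln 0.416|/√(π²+ln²0.416) = 0.269.
t_p = π/ω_d ⇒ ω_d = 0.985 rad/s; then ω_n = ω_d/√(1−ζ²) = 1.02 rad/s.
t_s ≈ 3/(ζω_n) = 3/(0.269·1.02) = 10.9 s.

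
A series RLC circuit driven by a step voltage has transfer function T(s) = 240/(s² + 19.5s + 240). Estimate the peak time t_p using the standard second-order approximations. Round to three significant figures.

ω_n = √240 = 15.5 rad/s; ζ = 19.5/(2·15.5) = 0.629.
The damped frequency ω_d = ω_n√(1−ζ²) = 12.0 rad/s. Then t_p = π/ω_d = 0.261 s.

t_p ≈ 0.261 s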